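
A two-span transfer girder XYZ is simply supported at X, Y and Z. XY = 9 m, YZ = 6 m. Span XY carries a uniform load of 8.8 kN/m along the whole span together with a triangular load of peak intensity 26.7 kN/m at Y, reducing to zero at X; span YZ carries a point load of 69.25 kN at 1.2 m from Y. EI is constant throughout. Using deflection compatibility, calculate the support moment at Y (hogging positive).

Release continuity at Y by inserting a hinge; the redundant is the internal moment M_Y. The primary structure is two simply-supported spans XY and YZ.
Rotations at Y on the released spans (each span's end-slope, ×1/EI):
  span XY: UDL 8.8: wL³/(24EI) = 267.3/EI
  span XY: triangular load, peak 26.7: w₀L³/(45EI) = 432.5/EI
  span YZ: point load 69.25 at a = 1.2: Pab(L + b)/(6LEI) = 119.7/EI
  relative rotation θ_0 = (699.8 + 119.7)/EI = 819.5/EI
A unit hogging moment at Y produces rotation L₁/(3EI) + L₂/(3EI) = 5/EI.
Compatibility: M_Y·(L₁+L₂)/(3EI) = θ_0, giving M_Y = 163.9 kN·m (hogging).

M_Y = 163.9 kN·m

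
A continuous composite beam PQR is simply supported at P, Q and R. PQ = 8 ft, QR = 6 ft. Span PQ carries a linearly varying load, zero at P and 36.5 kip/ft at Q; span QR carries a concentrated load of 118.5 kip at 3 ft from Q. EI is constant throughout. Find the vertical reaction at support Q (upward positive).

Release continuity at Q by inserting a hinge; the redundant is the internal moment M_Q. The primary structure is two simply-supported spans PQ and QR.
End slopes at the hinge Q, treating each span as simply supported:
  span PQ: triangular load, peak 36.5: w₀L³/(45EI) = 415.3/EI
  span QR: point load 118.5 at a = 3: Pab(L + b)/(6LEI) = 266.6/EI
  relative rotation θ_0 = (415.3 + 266.6)/EI = 681.9/EI
A unit hogging moment at Q produces rotation L₁/(3EI) + L₂/(3EI) = 4.667/EI.
Compatibility: M_Q·(L₁+L₂)/(3EI) = θ_0, giving M_Q = 146.1 kip·ft (hogging).
Span PQ, ΣM about P with M_Q applied at Q: R_Q^{PQ}·8 = 778.7 + 146.1, so R_Q^{PQ} = 115.6 kip and R_P = 146 − 115.6 = 30.4 kip.
Span QR, ΣM about R: R_Q^{QR}·6 = 355.5 + 146.1, so R_Q^{QR} = 83.6 kip and R_R = 118.5 − 83.6 = 34.9 kip.
R_Q = 115.6 + 83.6 = 199.2 kip.

R_Q = 199.2 kip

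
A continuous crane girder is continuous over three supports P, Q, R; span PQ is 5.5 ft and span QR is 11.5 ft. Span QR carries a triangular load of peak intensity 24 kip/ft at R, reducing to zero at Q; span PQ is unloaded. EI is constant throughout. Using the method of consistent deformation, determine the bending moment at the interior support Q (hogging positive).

Insert a hinge at Q; M_Q is the redundant, and each span becomes simply supported.
Rotations at Q on the released spans (each span's end-slope, ×1/EI):
  span QR: triangular load, peak 24: 7w₀L³/(360EI) = 709.7/EI
  relative rotation θ_0 = (0 + 709.7)/EI = 709.7/EI
A unit hogging moment at Q produces rotation L₁/(3EI) + L₂/(3EI) = 5.667/EI.
Slope continuity at Q: θ_0 = M_Q·5.667/EI, so M_Q = 709.7/5.667 = 125.2 kip·ft (hogging).

M_Q = 125.2 kip·ft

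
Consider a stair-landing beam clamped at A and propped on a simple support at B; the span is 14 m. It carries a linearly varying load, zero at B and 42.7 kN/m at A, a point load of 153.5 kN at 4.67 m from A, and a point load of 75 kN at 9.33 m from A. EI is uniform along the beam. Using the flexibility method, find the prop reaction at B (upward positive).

Remove the prop at B; the released (primary) structure is a cantilever built in at A.
Free-end deflection of the primary structure under the applied loading (downward +):
  triangular load, peak 42.7 at the fixed end: w₀L⁴/(30EI) = 54679/EI
  point load 153.5 at a = 4.67: Pa²(3L − a)/(6EI) = 20828/EI
  point load 75 at a = 9.33: Pa²(3L − a)/(6EI) = 35549/EI
  δ_0 = 111055/EI
Flexibility coefficient — unit upward force at B: δ_{BB} = L³/(3EI) = 914.7/EI.
Compatibility at B: δ_0 − R_B·δ_{BB} = 0, so R_B = 111055/914.7 = 121.4 kN.

R_B = 121.4 kN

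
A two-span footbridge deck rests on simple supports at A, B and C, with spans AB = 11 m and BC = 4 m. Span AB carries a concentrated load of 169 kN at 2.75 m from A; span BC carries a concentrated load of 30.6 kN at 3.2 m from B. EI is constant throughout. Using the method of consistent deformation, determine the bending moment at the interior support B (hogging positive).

Take M_B as the redundant. Released structure: two simple spans AB and BC with a hinge at B.
Discontinuity in slope at B on the released structure — sum the simple-span end rotations:
  span AB: point load 169 at a = 2.75: Pab(L + a)/(6LEI) = 798.8/EI
  span BC: point load 30.6 at a = 3.2: Pab(L + b)/(6LEI) = 15.67/EI
  relative rotation θ_0 = (798.8 + 15.67)/EI = 814.5/EI
A unit hogging moment at B produces rotation L₁/(3EI) + L₂/(3EI) = 5/EI.
Slope continuity at B: θ_0 = M_B·5/EI, so M_B = 814.5/5 = 162.9 kN·m (hogging).

M_B = 162.9 kN·m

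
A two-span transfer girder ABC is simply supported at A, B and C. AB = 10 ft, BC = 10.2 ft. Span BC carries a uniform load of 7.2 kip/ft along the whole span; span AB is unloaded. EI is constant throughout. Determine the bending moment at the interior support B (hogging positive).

M_B = 47.28 kip·ft

Take M_B as the redundant. Released structure: two simple spans AB and BC with a hinge at B.
Rotations at B on the released spans (each span's end-slope, ×1/EI):
  span BC: UDL 7.2: wL³/(24EI) = 318.4/EI
  relative rotation θ_0 = (0 + 318.4)/EI = 318.4/EI
A unit hogging moment at B produces rotation L₁/(3EI) + L₂/(3EI) = 6.733/EI.
Compatibility: M_B·(L₁+L₂)/(3EI) = θ_0, giving M_B = 47.28 kip·ft (hogging).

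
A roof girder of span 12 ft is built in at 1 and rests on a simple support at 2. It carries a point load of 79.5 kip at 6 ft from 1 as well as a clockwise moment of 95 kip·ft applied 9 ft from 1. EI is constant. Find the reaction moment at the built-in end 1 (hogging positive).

M_1 = 140.3 kip·ft

Take the reaction at 2 as the redundant and release it; the primary structure is a cantilever fixed at 1.
Free-end deflection of the primary structure under the applied loading (downward +):
  point load 79.5 at a = 6: Pa²(3L − a)/(6EI) = 14310/EI
  clockwise couple 95 at a = 9: M₀a(2L − a)/(2EI) = 6412/EI
  δ_0 = 20722/EI
Flexibility coefficient — unit upward force at 2: δ_{22} = L³/(3EI) = 576/EI.
The prop prevents deflection at 2: R_2 = δ_0/δ_{22} = 20722/576 = 35.98 kip.
Moment equilibrium about 1: M_1 = Σ(load moments about 1) − R_2·L = 572 − 35.98×12 = 140.3 kip·ft.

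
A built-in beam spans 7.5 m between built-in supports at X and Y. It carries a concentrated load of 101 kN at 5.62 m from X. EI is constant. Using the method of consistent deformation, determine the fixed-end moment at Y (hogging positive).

M_Y = 106.6 kN·m

Take the two fixed-end moments M_X, M_Y as redundants; the released structure is the simple span XY.
End rotations of the released simple span under the applied load (×1/EI):
  at X: point load 101 at a = 5.62: Pab(L + b)/(6LEI) = 222.4/EI
  at Y: point load 101 at a = 5.62: Pab(L + a)/(6LEI) = 311.1/EI
  θ_X0 = 222.4/EI,  θ_Y0 = 311.1/EI
Flexibility coefficients: a unit moment at one end gives L/(3EI) there and L/(6EI) at the far end, so f₁₁ = f₂₂ = 2.5/EI and f₁₂ = f₂₁ = 1.25/EI.
Compatibility — zero rotation at each built-in end:
  2.5 M_X + 1.25 M_Y = 222.4
  1.25 M_X + 2.5 M_Y = 311.1
Solving the pair gives M_X = 35.67 kN·m and M_Y = 106.6 kN·m (hogging).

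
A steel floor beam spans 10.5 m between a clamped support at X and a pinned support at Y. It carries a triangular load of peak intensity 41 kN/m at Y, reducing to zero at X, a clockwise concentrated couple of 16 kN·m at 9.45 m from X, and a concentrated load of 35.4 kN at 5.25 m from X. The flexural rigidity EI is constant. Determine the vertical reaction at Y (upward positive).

R_Y = 131.7 kN

Remove the prop at Y; the released (primary) structure is a cantilever built in at X.
Downward deflection at the released point Y due to the loads:
  triangular load, peak 41 at the free end: 11w₀L⁴/(120EI) = 45683/EI
  clockwise couple 16 at a = 9.45: M₀a(2L − a)/(2EI) = 873.2/EI
  point load 35.4 at a = 5.25: Pa²(3L − a)/(6EI) = 4269/EI
  δ_0 = 50825/EI
Flexibility coefficient — unit upward force at Y: δ_{YY} = L³/(3EI) = 385.9/EI.
The prop prevents deflection at Y: R_Y = δ_0/δ_{YY} = 50825/385.9 = 131.7 kN.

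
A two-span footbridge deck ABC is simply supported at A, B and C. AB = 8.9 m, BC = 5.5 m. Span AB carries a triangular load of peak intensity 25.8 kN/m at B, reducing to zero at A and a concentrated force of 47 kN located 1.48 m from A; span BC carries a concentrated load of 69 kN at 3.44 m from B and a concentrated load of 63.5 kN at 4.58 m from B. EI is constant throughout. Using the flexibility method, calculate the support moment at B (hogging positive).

Insert a hinge at B; M_B is the redundant, and each span becomes simply supported.
End slopes at the hinge B, treating each span as simply supported:
  span AB: triangular load, peak 25.8: w₀L³/(45EI) = 404.2/EI
  span AB: point load 47 at a = 1.48: Pab(L + a)/(6LEI) = 100.3/EI
  span BC: point load 69 at a = 3.44: Pab(L + b)/(6LEI) = 112/EI
  span BC: point load 63.5 at a = 4.58: Pab(L + b)/(6LEI) = 52.05/EI
  relative rotation θ_0 = (504.5 + 164.1)/EI = 668.6/EI
A unit hogging moment at B produces rotation L₁/(3EI) + L₂/(3EI) = 4.8/EI.
Compatibility: M_B·(L₁+L₂)/(3EI) = θ_0, giving M_B = 139.3 kN·m (hogging).

M_B = 139.3 kN·m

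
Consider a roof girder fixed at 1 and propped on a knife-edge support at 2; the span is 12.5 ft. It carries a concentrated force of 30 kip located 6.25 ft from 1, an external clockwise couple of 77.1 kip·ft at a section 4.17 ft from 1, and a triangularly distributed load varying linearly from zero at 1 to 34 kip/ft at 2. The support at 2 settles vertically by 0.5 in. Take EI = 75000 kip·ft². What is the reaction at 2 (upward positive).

R_2 = 126.6 kip

Take the reaction at 2 as the redundant and release it; the primary structure is a cantilever fixed at 1.
Downward deflection at the released point 2 due to the loads:
  point load 30 at a = 6.25: Pa²(3L − a)/(6EI) = 6104/EI
  clockwise couple 77.1 at a = 4.17: M₀a(2L − a)/(2EI) = 3348/EI
  triangular load, peak 34 at the free end: 11w₀L⁴/(120EI) = 76090/EI
  δ_0 = 85543/EI
Tip deflection under a unit load at 2: L³/(3EI) = 651/EI.
With EI = 75000 kip·ft²: δ_0 = 1.1406 ft and δ_{22} = 0.008681 ft/kip.
Compatibility — the beam at 2 must follow the support down by 0.04167 ft: δ_0 − R_2·δ_{22} = 0.04167, so R_2 = (1.1406 − 0.04167)/0.008681 = 126.6 kip.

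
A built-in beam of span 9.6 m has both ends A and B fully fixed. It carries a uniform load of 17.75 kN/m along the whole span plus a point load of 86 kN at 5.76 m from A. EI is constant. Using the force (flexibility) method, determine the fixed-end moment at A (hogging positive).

M_A = 215.6 kN·m

Release both end moments; the primary structure is a simply-supported span AB with redundants M_A and M_B.
End rotations of the released simple span under the applied load (×1/EI):
  at A: UDL 17.75: wL³/(24EI) = 654.3/EI
  at B: UDL 17.75: wL³/(24EI) = 654.3/EI
  at A: point load 86 at a = 5.76: Pab(L + b)/(6LEI) = 443.8/EI
  at B: point load 86 at a = 5.76: Pab(L + a)/(6LEI) = 507.2/EI
  θ_A0 = 1098/EI,  θ_B0 = 1162/EI
Flexibility coefficients: a unit moment at one end gives L/(3EI) there and L/(6EI) at the far end, so f₁₁ = f₂₂ = 3.2/EI and f₁₂ = f₂₁ = 1.6/EI.
Compatibility — zero rotation at each built-in end:
  3.2 M_A + 1.6 M_B = 1098
  1.6 M_A + 3.2 M_B = 1162
Solving the pair gives M_A = 215.6 kN·m and M_B = 255.2 kN·m (hogging).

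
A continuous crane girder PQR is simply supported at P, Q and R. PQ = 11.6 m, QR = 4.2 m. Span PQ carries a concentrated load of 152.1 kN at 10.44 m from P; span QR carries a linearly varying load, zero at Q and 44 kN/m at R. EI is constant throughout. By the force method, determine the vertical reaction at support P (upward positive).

R_P = 4.625 kN

Release continuity at Q by inserting a hinge; the redundant is the internal moment M_Q. The primary structure is two simply-supported spans PQ and QR.
End slopes at the hinge Q, treating each span as simply supported:
  span PQ: point load 152.1 at a = 10.44: Pab(L + a)/(6LEI) = 583.3/EI
  span QR: triangular load, peak 44: 7w₀L³/(360EI) = 63.39/EI
  relative rotation θ_0 = (583.3 + 63.39)/EI = 646.7/EI
A unit hogging moment at Q produces rotation L₁/(3EI) + L₂/(3EI) = 5.267/EI.
Slope continuity at Q: θ_0 = M_Q·5.267/EI, so M_Q = 646.7/5.267 = 122.8 kN·m (hogging).
Span PQ, ΣM about P with M_Q applied at Q: R_Q^{PQ}·11.6 = 1588 + 122.8, so R_Q^{PQ} = 147.5 kN and R_P = 152.1 − 147.5 = 4.625 kN.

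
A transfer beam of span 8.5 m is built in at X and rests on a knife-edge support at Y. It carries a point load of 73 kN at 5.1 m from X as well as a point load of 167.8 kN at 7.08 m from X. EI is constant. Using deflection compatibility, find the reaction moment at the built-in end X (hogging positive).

Take the reaction at Y as the redundant and release it; the primary structure is a cantilever fixed at X.
Free-end deflection of the primary structure under the applied loading (downward +):
  point load 73 at a = 5.1: Pa²(3L − a)/(6EI) = 6456/EI
  point load 167.8 at a = 7.08: Pa²(3L − a)/(6EI) = 25822/EI
  δ_0 = 32278/EI
Tip deflection under a unit load at Y: L³/(3EI) = 204.7/EI.
Compatibility at Y: δ_0 − R_Y·δ_{YY} = 0, so R_Y = 32278/204.7 = 157.7 kN.
Moment equilibrium about X: M_X = Σ(load moments about X) − R_Y·L = 1560 − 157.7×8.5 = 220.1 kN·m.

M_X = 220.1 kN·m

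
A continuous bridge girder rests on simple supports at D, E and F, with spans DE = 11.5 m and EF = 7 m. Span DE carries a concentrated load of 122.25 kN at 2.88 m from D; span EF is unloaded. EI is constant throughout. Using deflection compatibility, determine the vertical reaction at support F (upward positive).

Insert a hinge at E; M_E is the redundant, and each span becomes simply supported.
Rotations at E on the released spans (each span's end-slope, ×1/EI):
  span DE: point load 122.25 at a = 2.88: Pab(L + a)/(6LEI) = 632.5/EI
  relative rotation θ_0 = (632.5 + 0)/EI = 632.5/EI
A unit hogging moment at E produces rotation L₁/(3EI) + L₂/(3EI) = 6.167/EI.
Compatibility: M_E·(L₁+L₂)/(3EI) = θ_0, giving M_E = 102.6 kN·m (hogging).
Span EF, ΣM about F: R_E^{EF}·7 = 0 + 102.6, so R_E^{EF} = 14.65 kN and R_F = 0 − 14.65 = -14.65 kN.

R_F = -14.65 kN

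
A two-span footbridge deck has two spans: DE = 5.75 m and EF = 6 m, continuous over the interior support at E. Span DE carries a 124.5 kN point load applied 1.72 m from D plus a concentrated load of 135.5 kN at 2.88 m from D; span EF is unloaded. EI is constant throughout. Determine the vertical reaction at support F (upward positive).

Insert a hinge at E; M_E is the redundant, and each span becomes simply supported.
End slopes at the hinge E, treating each span as simply supported:
  span DE: point load 124.5 at a = 1.72: Pab(L + a)/(6LEI) = 186.9/EI
  span DE: point load 135.5 at a = 2.88: Pab(L + a)/(6LEI) = 280.2/EI
  relative rotation θ_0 = (467 + 0)/EI = 467/EI
A unit hogging moment at E produces rotation L₁/(3EI) + L₂/(3EI) = 3.917/EI.
Slope continuity at E: θ_0 = M_E·3.917/EI, so M_E = 467/3.917 = 119.2 kN·m (hogging).
Span EF, ΣM about F: R_E^{EF}·6 = 0 + 119.2, so R_E^{EF} = 19.87 kN and R_F = 0 − 19.87 = -19.87 kN.

R_F = -19.87 kN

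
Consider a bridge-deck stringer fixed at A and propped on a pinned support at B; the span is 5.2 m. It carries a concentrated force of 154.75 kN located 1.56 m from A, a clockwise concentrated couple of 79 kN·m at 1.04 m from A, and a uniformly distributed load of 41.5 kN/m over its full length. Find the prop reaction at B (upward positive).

R_B = 107.9 kN

Remove the prop at B; the released (primary) structure is a cantilever built in at A.
Deflection at B on the released cantilever, summing each load's contribution:
  point load 154.75 at a = 1.56: Pa²(3L − a)/(6EI) = 881.2/EI
  clockwise couple 79 at a = 1.04: M₀a(2L − a)/(2EI) = 384.5/EI
  UDL 41.5: wL⁴/(8EI) = 3793/EI
  δ_0 = 5059/EI
Tip deflection under a unit load at B: L³/(3EI) = 46.87/EI.
Compatibility at B: δ_0 − R_B·δ_{BB} = 0, so R_B = 5059/46.87 = 107.9 kN.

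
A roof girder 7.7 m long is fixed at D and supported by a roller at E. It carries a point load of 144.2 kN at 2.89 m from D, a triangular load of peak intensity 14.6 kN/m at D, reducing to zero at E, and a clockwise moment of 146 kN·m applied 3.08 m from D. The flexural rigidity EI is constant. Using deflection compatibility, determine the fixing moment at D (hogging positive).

Release the roller at E. Primary structure: cantilever fixed at D.
Downward deflection at the released point E due to the loads:
  point load 144.2 at a = 2.89: Pa²(3L − a)/(6EI) = 4057/EI
  triangular load, peak 14.6 at the fixed end: w₀L⁴/(30EI) = 1711/EI
  clockwise couple 146 at a = 3.08: M₀a(2L − a)/(2EI) = 2770/EI
  δ_0 = 8538/EI
Flexibility coefficient — unit upward force at E: δ_{EE} = L³/(3EI) = 152.2/EI.
Compatibility at E: δ_0 − R_E·δ_{EE} = 0, so R_E = 8538/152.2 = 56.1 kN.
Moment equilibrium about D: M_D = Σ(load moments about D) − R_E·L = 707 − 56.1×7.7 = 275 kN·m.

M_D = 275 kN·m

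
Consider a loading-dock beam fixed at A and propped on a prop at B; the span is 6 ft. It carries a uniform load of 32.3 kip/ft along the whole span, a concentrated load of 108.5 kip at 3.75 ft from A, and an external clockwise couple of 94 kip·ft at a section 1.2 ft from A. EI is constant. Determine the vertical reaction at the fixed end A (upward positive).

R_A = 170.8 kip

Remove the prop at B; the released (primary) structure is a cantilever built in at A.
Free-end deflection of the primary structure under the applied loading (downward +):
  UDL 32.3: wL⁴/(8EI) = 5233/EI
  point load 108.5 at a = 3.75: Pa²(3L − a)/(6EI) = 3624/EI
  clockwise couple 94 at a = 1.2: M₀a(2L − a)/(2EI) = 609.1/EI
  δ_0 = 9465/EI
Tip deflection under a unit load at B: L³/(3EI) = 72/EI.
The prop prevents deflection at B: R_B = δ_0/δ_{BB} = 9465/72 = 131.5 kip.
Vertical equilibrium: R_A = ΣP − R_B = 302.3 − 131.5 = 170.8 kip.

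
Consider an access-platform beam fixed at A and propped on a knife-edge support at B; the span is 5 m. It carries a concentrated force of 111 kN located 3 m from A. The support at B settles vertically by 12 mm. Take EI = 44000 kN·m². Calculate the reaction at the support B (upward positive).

R_B = 35.28 kN

Release the roller at B. Primary structure: cantilever fixed at A.
Primary-structure tip deflection at B by superposition:
  point load 111 at a = 3: Pa²(3L − a)/(6EI) = 1998/EI
Tip deflection under a unit load at B: L³/(3EI) = 41.67/EI.
With EI = 44000 kN·m²: δ_0 = 0.045409 m and δ_{BB} = 0.000947 m/kN.
Compatibility — the beam at B must follow the support down by 0.012 m: δ_0 − R_B·δ_{BB} = 0.012, so R_B = (0.045409 − 0.012)/0.000947 = 35.28 kN.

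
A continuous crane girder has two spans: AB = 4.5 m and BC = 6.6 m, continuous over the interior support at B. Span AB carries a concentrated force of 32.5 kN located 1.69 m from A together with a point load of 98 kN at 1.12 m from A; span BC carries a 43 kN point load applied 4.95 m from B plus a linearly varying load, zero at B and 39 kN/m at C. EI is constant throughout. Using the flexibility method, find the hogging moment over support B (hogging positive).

Release continuity at B by inserting a hinge; the redundant is the internal moment M_B. The primary structure is two simply-supported spans AB and BC.
Rotations at B on the released spans (each span's end-slope, ×1/EI):
  span AB: point load 32.5 at a = 1.69: Pab(L + a)/(6LEI) = 35.38/EI
  span AB: point load 98 at a = 1.12: Pab(L + a)/(6LEI) = 77.22/EI
  span BC: point load 43 at a = 4.95: Pab(L + b)/(6LEI) = 73.17/EI
  span BC: triangular load, peak 39: 7w₀L³/(360EI) = 218/EI
  relative rotation θ_0 = (112.6 + 291.2)/EI = 403.8/EI
A unit hogging moment at B produces rotation L₁/(3EI) + L₂/(3EI) = 3.7/EI.
Compatibility: M_B·(L₁+L₂)/(3EI) = θ_0, giving M_B = 109.1 kN·m (hogging).

M_B = 109.1 kN·m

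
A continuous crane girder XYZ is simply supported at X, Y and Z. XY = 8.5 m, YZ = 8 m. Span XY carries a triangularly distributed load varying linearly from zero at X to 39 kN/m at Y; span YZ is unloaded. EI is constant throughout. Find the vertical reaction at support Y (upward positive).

Take M_Y as the redundant. Released structure: two simple spans XY and YZ with a hinge at Y.
Rotations at Y on the released spans (each span's end-slope, ×1/EI):
  span XY: triangular load, peak 39: w₀L³/(45EI) = 532.2/EI
  relative rotation θ_0 = (532.2 + 0)/EI = 532.2/EI
A unit hogging moment at Y produces rotation L₁/(3EI) + L₂/(3EI) = 5.5/EI.
Slope continuity at Y: θ_0 = M_Y·5.5/EI, so M_Y = 532.2/5.5 = 96.77 kN·m (hogging).
Span XY, ΣM about X with M_Y applied at Y: R_Y^{XY}·8.5 = 939.2 + 96.77, so R_Y^{XY} = 121.9 kN and R_X = 165.8 − 121.9 = 43.87 kN.
Span YZ, ΣM about Z: R_Y^{YZ}·8 = 0 + 96.77, so R_Y^{YZ} = 12.1 kN and R_Z = 0 − 12.1 = -12.1 kN.
R_Y = 121.9 + 12.1 = 134 kN.

R_Y = 134 kN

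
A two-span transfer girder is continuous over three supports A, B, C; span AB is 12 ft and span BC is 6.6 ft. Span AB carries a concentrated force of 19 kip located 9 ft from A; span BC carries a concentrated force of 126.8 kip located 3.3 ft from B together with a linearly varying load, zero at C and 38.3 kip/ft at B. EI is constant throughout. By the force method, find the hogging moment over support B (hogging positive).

M_B = 119.3 kip·ft

Take M_B as the redundant. Released structure: two simple spans AB and BC with a hinge at B.
Rotations at B on the released spans (each span's end-slope, ×1/EI):
  span AB: point load 19 at a = 9: Pab(L + a)/(6LEI) = 149.6/EI
  span BC: point load 126.8 at a = 3.3: Pab(L + b)/(6LEI) = 345.2/EI
  span BC: triangular load, peak 38.3: w₀L³/(45EI) = 244.7/EI
  relative rotation θ_0 = (149.6 + 589.9)/EI = 739.5/EI
A unit hogging moment at B produces rotation L₁/(3EI) + L₂/(3EI) = 6.2/EI.
Slope continuity at B: θ_0 = M_B·6.2/EI, so M_B = 739.5/6.2 = 119.3 kip·ft (hogging).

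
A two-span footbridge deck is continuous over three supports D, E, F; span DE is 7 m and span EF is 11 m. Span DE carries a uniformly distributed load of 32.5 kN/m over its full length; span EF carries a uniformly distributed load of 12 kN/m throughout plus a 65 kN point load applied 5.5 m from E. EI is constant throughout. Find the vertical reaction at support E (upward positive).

R_E = 275.4 kN

Take M_E as the redundant. Released structure: two simple spans DE and EF with a hinge at E.
End slopes at the hinge E, treating each span as simply supported:
  span DE: UDL 32.5: wL³/(24EI) = 464.5/EI
  span EF: UDL 12: wL³/(24EI) = 665.5/EI
  span EF: point load 65 at a = 5.5: Pab(L + b)/(6LEI) = 491.6/EI
  relative rotation θ_0 = (464.5 + 1157)/EI = 1622/EI
A unit hogging moment at E produces rotation L₁/(3EI) + L₂/(3EI) = 6/EI.
Slope continuity at E: θ_0 = M_E·6/EI, so M_E = 1622/6 = 270.3 kN·m (hogging).
Span DE, ΣM about D with M_E applied at E: R_E^{DE}·7 = 796.2 + 270.3, so R_E^{DE} = 152.4 kN and R_D = 227.5 − 152.4 = 75.14 kN.
Span EF, ΣM about F: R_E^{EF}·11 = 1084 + 270.3, so R_E^{EF} = 123.1 kN and R_F = 197 − 123.1 = 73.93 kN.
R_E = 152.4 + 123.1 = 275.4 kN.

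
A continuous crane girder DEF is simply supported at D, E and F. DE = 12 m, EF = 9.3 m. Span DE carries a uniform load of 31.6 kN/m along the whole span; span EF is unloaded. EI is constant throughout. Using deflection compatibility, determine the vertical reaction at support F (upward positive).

Release continuity at E by inserting a hinge; the redundant is the internal moment M_E. The primary structure is two simply-supported spans DE and EF.
Discontinuity in slope at E on the released structure — sum the simple-span end rotations:
  span DE: UDL 31.6: wL³/(24EI) = 2275/EI
  relative rotation θ_0 = (2275 + 0)/EI = 2275/EI
A unit hogging moment at E produces rotation L₁/(3EI) + L₂/(3EI) = 7.1/EI.
Compatibility: M_E·(L₁+L₂)/(3EI) = θ_0, giving M_E = 320.5 kN·m (hogging).
Span EF, ΣM about F: R_E^{EF}·9.3 = 0 + 320.5, so R_E^{EF} = 34.46 kN and R_F = 0 − 34.46 = -34.46 kN.

R_F = -34.46 kN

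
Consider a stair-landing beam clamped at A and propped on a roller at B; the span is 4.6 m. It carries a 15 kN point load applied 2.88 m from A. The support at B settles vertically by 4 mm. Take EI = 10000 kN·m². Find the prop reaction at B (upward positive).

Remove the prop at B; the released (primary) structure is a cantilever built in at A.
Free-end deflection of the primary structure under the applied loading (downward +):
  point load 15 at a = 2.88: Pa²(3L − a)/(6EI) = 226.4/EI
Tip deflection under a unit load at B: L³/(3EI) = 32.45/EI.
With EI = 10000 kN·m²: δ_0 = 0.022644 m and δ_{BB} = 0.003245 m/kN.
Compatibility — the beam at B must follow the support down by 0.004 m: δ_0 − R_B·δ_{BB} = 0.004, so R_B = (0.022644 − 0.004)/0.003245 = 5.746 kN.

R_B = 5.746 kN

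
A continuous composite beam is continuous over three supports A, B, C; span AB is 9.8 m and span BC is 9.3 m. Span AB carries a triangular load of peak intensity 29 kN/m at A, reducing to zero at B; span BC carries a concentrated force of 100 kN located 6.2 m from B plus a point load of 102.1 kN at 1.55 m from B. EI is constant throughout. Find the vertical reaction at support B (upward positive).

Insert a hinge at B; M_B is the redundant, and each span becomes simply supported.
Discontinuity in slope at B on the released structure — sum the simple-span end rotations:
  span AB: triangular load, peak 29: 7w₀L³/(360EI) = 530.7/EI
  span BC: point load 100 at a = 6.2: Pab(L + b)/(6LEI) = 427.1/EI
  span BC: point load 102.1 at a = 1.55: Pab(L + b)/(6LEI) = 374.8/EI
  relative rotation θ_0 = (530.7 + 801.9)/EI = 1333/EI
A unit hogging moment at B produces rotation L₁/(3EI) + L₂/(3EI) = 6.367/EI.
Slope continuity at B: θ_0 = M_B·6.367/EI, so M_B = 1333/6.367 = 209.3 kN·m (hogging).
Span AB, ΣM about A with M_B applied at B: R_B^{AB}·9.8 = 464.2 + 209.3, so R_B^{AB} = 68.72 kN and R_A = 142.1 − 68.72 = 73.38 kN.
Span BC, ΣM about C: R_B^{BC}·9.3 = 1101 + 209.3, so R_B^{BC} = 140.9 kN and R_C = 202.1 − 140.9 = 61.18 kN.
R_B = 68.72 + 140.9 = 209.6 kN.

R_B = 209.6 kN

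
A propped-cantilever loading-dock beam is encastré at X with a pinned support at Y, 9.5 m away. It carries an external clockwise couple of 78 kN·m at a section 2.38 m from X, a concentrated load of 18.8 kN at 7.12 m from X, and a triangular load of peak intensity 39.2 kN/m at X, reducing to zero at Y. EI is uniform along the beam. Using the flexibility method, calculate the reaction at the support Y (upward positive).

R_Y = 54.52 kN

Choose R_Y as the redundant. The primary structure is the cantilever fixed at X.
Primary-structure tip deflection at Y by superposition:
  clockwise couple 78 at a = 2.38: M₀a(2L − a)/(2EI) = 1543/EI
  point load 18.8 at a = 7.12: Pa²(3L − a)/(6EI) = 3396/EI
  triangular load, peak 39.2 at the fixed end: w₀L⁴/(30EI) = 10643/EI
  δ_0 = 15582/EI
Flexibility coefficient — unit upward force at Y: δ_{YY} = L³/(3EI) = 285.8/EI.
Compatibility at Y: δ_0 − R_Y·δ_{YY} = 0, so R_Y = 15582/285.8 = 54.52 kN.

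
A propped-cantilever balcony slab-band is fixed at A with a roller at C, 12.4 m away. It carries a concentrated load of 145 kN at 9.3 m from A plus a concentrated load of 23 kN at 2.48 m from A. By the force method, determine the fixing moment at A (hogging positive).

M_A = 251.8 kN·m

Take the reaction at C as the redundant and release it; the primary structure is a cantilever fixed at A.
Primary-structure tip deflection at C by superposition:
  point load 145 at a = 9.3: Pa²(3L − a)/(6EI) = 58316/EI
  point load 23 at a = 2.48: Pa²(3L − a)/(6EI) = 818.6/EI
  δ_0 = 59134/EI
Tip deflection under a unit load at C: L³/(3EI) = 635.5/EI.
Compatibility at C: δ_0 − R_C·δ_{CC} = 0, so R_C = 59134/635.5 = 93.05 kN.
Moment equilibrium about A: M_A = Σ(load moments about A) − R_C·L = 1406 − 93.05×12.4 = 251.8 kN·m.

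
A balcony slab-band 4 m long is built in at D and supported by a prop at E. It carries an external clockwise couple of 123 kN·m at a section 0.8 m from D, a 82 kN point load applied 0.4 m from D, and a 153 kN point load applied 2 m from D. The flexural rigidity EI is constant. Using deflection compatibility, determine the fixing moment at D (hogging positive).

Take the reaction at E as the redundant and release it; the primary structure is a cantilever fixed at D.
Primary-structure tip deflection at E by superposition:
  clockwise couple 123 at a = 0.8: M₀a(2L − a)/(2EI) = 354.2/EI
  point load 82 at a = 0.4: Pa²(3L − a)/(6EI) = 25.37/EI
  point load 153 at a = 2: Pa²(3L − a)/(6EI) = 1020/EI
  δ_0 = 1400/EI
Tip deflection under a unit load at E: L³/(3EI) = 21.33/EI.
Compatibility at E: δ_0 − R_E·δ_{EE} = 0, so R_E = 1400/21.33 = 65.61 kN.
Moment equilibrium about D: M_D = Σ(load moments about D) − R_E·L = 461.8 − 65.61×4 = 199.4 kN·m.

M_D = 199.4 kN·m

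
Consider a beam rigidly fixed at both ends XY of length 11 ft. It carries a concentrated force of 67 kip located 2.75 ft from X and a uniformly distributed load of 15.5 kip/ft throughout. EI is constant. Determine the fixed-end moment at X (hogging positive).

Take the two fixed-end moments M_X, M_Y as redundants; the released structure is the simple span XY.
Simple-span end rotations at X and Y under the given loads:
  at X: point load 67 at a = 2.75: Pab(L + b)/(6LEI) = 443.4/EI
  at Y: point load 67 at a = 2.75: Pab(L + a)/(6LEI) = 316.7/EI
  at X: UDL 15.5: wL³/(24EI) = 859.6/EI
  at Y: UDL 15.5: wL³/(24EI) = 859.6/EI
  θ_X0 = 1303/EI,  θ_Y0 = 1176/EI
Flexibility coefficients: a unit moment at one end gives L/(3EI) there and L/(6EI) at the far end, so f₁₁ = f₂₂ = 3.667/EI and f₁₂ = f₂₁ = 1.833/EI.
Compatibility — zero rotation at each built-in end:
  3.667 M_X + 1.833 M_Y = 1303
  1.833 M_X + 3.667 M_Y = 1176
Solving the pair gives M_X = 259.9 kip·ft and M_Y = 190.8 kip·ft (hogging).

M_X = 259.9 kip·ft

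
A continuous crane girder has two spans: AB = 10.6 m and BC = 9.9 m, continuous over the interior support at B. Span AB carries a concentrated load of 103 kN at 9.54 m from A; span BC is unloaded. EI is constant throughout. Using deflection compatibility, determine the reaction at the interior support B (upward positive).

Release continuity at B by inserting a hinge; the redundant is the internal moment M_B. The primary structure is two simply-supported spans AB and BC.
Rotations at B on the released spans (each span's end-slope, ×1/EI):
  span AB: point load 103 at a = 9.54: Pab(L + a)/(6LEI) = 329.8/EI
  relative rotation θ_0 = (329.8 + 0)/EI = 329.8/EI
A unit hogging moment at B produces rotation L₁/(3EI) + L₂/(3EI) = 6.833/EI.
Compatibility: M_B·(L₁+L₂)/(3EI) = θ_0, giving M_B = 48.27 kN·m (hogging).
Span AB, ΣM about A with M_B applied at B: R_B^{AB}·10.6 = 982.6 + 48.27, so R_B^{AB} = 97.25 kN and R_A = 103 − 97.25 = 5.746 kN.
Span BC, ΣM about C: R_B^{BC}·9.9 = 0 + 48.27, so R_B^{BC} = 4.876 kN and R_C = 0 − 4.876 = -4.876 kN.
R_B = 97.25 + 4.876 = 102.1 kN.

R_B = 102.1 kN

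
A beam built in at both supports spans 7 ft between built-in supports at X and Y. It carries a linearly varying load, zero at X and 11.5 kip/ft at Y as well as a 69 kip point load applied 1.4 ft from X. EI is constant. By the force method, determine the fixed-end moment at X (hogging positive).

M_X = 80.61 kip·ft

Take the two fixed-end moments M_X, M_Y as redundants; the released structure is the simple span XY.
On the primary (simply-supported) span, the end slopes from the loading are:
  at X: triangular load, peak 11.5: 7w₀L³/(360EI) = 76.7/EI
  at Y: triangular load, peak 11.5: w₀L³/(45EI) = 87.66/EI
  at X: point load 69 at a = 1.4: Pab(L + b)/(6LEI) = 162.3/EI
  at Y: point load 69 at a = 1.4: Pab(L + a)/(6LEI) = 108.2/EI
  θ_X0 = 239/EI,  θ_Y0 = 195.8/EI
Flexibility coefficients: a unit moment at one end gives L/(3EI) there and L/(6EI) at the far end, so f₁₁ = f₂₂ = 2.333/EI and f₁₂ = f₂₁ = 1.167/EI.
Compatibility — zero rotation at each built-in end:
  2.333 M_X + 1.167 M_Y = 239
  1.167 M_X + 2.333 M_Y = 195.8
Solving the pair gives M_X = 80.61 kip·ft and M_Y = 43.63 kip·ft (hogging).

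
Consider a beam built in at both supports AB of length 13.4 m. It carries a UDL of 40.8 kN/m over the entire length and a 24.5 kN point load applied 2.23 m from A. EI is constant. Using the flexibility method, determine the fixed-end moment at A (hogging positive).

Take the two fixed-end moments M_A, M_B as redundants; the released structure is the simple span AB.
On the primary (simply-supported) span, the end slopes from the loading are:
  at A: UDL 40.8: wL³/(24EI) = 4090/EI
  at B: UDL 40.8: wL³/(24EI) = 4090/EI
  at A: point load 24.5 at a = 2.23: Pab(L + b)/(6LEI) = 186.5/EI
  at B: point load 24.5 at a = 2.23: Pab(L + a)/(6LEI) = 118.6/EI
  θ_A0 = 4277/EI,  θ_B0 = 4209/EI
Flexibility coefficients: a unit moment at one end gives L/(3EI) there and L/(6EI) at the far end, so f₁₁ = f₂₂ = 4.467/EI and f₁₂ = f₂₁ = 2.233/EI.
Compatibility — zero rotation at each built-in end:
  4.467 M_A + 2.233 M_B = 4277
  2.233 M_A + 4.467 M_B = 4209
Solving the pair gives M_A = 648.5 kN·m and M_B = 618.1 kN·m (hogging).

M_A = 648.5 kN·m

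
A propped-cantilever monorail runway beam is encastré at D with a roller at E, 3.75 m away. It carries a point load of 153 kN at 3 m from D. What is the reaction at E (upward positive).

R_E = 107.7 kN

Remove the prop at E; the released (primary) structure is a cantilever built in at D.
Deflection at E on the released cantilever, summing each load's contribution:
  point load 153 at a = 3: Pa²(3L − a)/(6EI) = 1893/EI
Flexibility coefficient — unit upward force at E: δ_{EE} = L³/(3EI) = 17.58/EI.
The prop prevents deflection at E: R_E = δ_0/δ_{EE} = 1893/17.58 = 107.7 kN.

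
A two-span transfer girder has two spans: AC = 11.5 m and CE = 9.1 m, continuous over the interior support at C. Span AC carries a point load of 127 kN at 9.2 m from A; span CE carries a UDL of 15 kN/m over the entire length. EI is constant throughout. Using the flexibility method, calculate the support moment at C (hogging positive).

M_C = 186 kN·m

Take M_C as the redundant. Released structure: two simple spans AC and CE with a hinge at C.
End slopes at the hinge C, treating each span as simply supported:
  span AC: point load 127 at a = 9.2: Pab(L + a)/(6LEI) = 806.2/EI
  span CE: UDL 15: wL³/(24EI) = 471/EI
  relative rotation θ_0 = (806.2 + 471)/EI = 1277/EI
A unit hogging moment at C produces rotation L₁/(3EI) + L₂/(3EI) = 6.867/EI.
Compatibility: M_C·(L₁+L₂)/(3EI) = θ_0, giving M_C = 186 kN·m (hogging).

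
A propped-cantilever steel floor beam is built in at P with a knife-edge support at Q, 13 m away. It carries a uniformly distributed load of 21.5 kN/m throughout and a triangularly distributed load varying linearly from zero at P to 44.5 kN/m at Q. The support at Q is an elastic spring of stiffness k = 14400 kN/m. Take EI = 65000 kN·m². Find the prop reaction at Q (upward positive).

R_Q = 262.3 kN

Remove the prop at Q; the released (primary) structure is a cantilever built in at P.
Primary-structure tip deflection at Q by superposition:
  UDL 21.5: wL⁴/(8EI) = 76758/EI
  triangular load, peak 44.5 at the free end: 11w₀L⁴/(120EI) = 116505/EI
  δ_0 = 193263/EI
Tip deflection under a unit load at Q: L³/(3EI) = 732.3/EI.
With EI = 65000 kN·m²: δ_0 = 2.9733 m and δ_{QQ} = 0.011267 m/kN.
Compatibility — the spring shortens by R_Q/k under the reaction it provides: δ_0 − R_Q·δ_{QQ} = R_Q/k. With 1/k = 0.000069 m/kN, R_Q = δ_0 / (δ_{QQ} + 1/k) = 2.9733 / (0.011267 + 0.000069) = 262.3 kN.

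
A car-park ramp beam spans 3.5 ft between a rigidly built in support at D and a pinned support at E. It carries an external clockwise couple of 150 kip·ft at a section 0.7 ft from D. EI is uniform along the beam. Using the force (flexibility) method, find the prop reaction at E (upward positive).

Take the reaction at E as the redundant and release it; the primary structure is a cantilever fixed at D.
Deflection at E on the released cantilever, summing each load's contribution:
  clockwise couple 150 at a = 0.7: M₀a(2L − a)/(2EI) = 330.8/EI
Tip deflection under a unit load at E: L³/(3EI) = 14.29/EI.
The prop prevents deflection at E: R_E = δ_0/δ_{EE} = 330.8/14.29 = 23.14 kip.

R_E = 23.14 kip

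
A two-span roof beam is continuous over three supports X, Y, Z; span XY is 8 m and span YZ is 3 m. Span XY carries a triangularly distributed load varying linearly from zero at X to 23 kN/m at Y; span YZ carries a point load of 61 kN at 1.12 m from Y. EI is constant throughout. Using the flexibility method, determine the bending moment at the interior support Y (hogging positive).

M_Y = 80.87 kN·m

Take M_Y as the redundant. Released structure: two simple spans XY and YZ with a hinge at Y.
Rotations at Y on the released spans (each span's end-slope, ×1/EI):
  span XY: triangular load, peak 23: w₀L³/(45EI) = 261.7/EI
  span YZ: point load 61 at a = 1.12: Pab(L + b)/(6LEI) = 34.82/EI
  relative rotation θ_0 = (261.7 + 34.82)/EI = 296.5/EI
A unit hogging moment at Y produces rotation L₁/(3EI) + L₂/(3EI) = 3.667/EI.
Slope continuity at Y: θ_0 = M_Y·3.667/EI, so M_Y = 296.5/3.667 = 80.87 kN·m (hogging).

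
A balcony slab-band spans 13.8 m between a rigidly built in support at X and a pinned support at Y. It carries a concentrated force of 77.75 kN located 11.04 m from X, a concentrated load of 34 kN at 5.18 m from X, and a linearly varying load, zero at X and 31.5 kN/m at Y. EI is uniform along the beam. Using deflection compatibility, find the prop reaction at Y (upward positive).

R_Y = 180.6 kN

Choose R_Y as the redundant. The primary structure is the cantilever fixed at X.
Downward deflection at the released point Y due to the loads:
  point load 77.75 at a = 11.04: Pa²(3L − a)/(6EI) = 47950/EI
  point load 34 at a = 5.18: Pa²(3L − a)/(6EI) = 5507/EI
  triangular load, peak 31.5 at the free end: 11w₀L⁴/(120EI) = 104722/EI
  δ_0 = 158179/EI
Tip deflection under a unit load at Y: L³/(3EI) = 876/EI.
The prop prevents deflection at Y: R_Y = δ_0/δ_{YY} = 158179/876 = 180.6 kN.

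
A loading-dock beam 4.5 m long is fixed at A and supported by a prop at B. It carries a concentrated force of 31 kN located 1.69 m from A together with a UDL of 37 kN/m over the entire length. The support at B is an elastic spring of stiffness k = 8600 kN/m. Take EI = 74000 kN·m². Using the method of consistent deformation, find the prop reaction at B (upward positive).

Remove the prop at B; the released (primary) structure is a cantilever built in at A.
Free-end deflection of the primary structure under the applied loading (downward +):
  point load 31 at a = 1.69: Pa²(3L − a)/(6EI) = 174.3/EI
  UDL 37: wL⁴/(8EI) = 1897/EI
  δ_0 = 2071/EI
Tip deflection under a unit load at B: L³/(3EI) = 30.38/EI.
With EI = 74000 kN·m²: δ_0 = 0.027984 m and δ_{BB} = 0.00041 m/kN.
Compatibility — the spring shortens by R_B/k under the reaction it provides: δ_0 − R_B·δ_{BB} = R_B/k. With 1/k = 0.000116 m/kN, R_B = δ_0 / (δ_{BB} + 1/k) = 0.027984 / (0.00041 + 0.000116) = 53.13 kN.

R_B = 53.13 kN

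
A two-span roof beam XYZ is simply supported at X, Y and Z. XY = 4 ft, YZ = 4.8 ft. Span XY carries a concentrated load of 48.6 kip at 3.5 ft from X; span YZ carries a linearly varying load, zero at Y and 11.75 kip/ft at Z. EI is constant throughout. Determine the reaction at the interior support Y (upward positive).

Release continuity at Y by inserting a hinge; the redundant is the internal moment M_Y. The primary structure is two simply-supported spans XY and YZ.
Rotations at Y on the released spans (each span's end-slope, ×1/EI):
  span XY: point load 48.6 at a = 3.5: Pab(L + a)/(6LEI) = 26.58/EI
  span YZ: triangular load, peak 11.75: 7w₀L³/(360EI) = 25.27/EI
  relative rotation θ_0 = (26.58 + 25.27)/EI = 51.85/EI
A unit hogging moment at Y produces rotation L₁/(3EI) + L₂/(3EI) = 2.933/EI.
Slope continuity at Y: θ_0 = M_Y·2.933/EI, so M_Y = 51.85/2.933 = 17.67 kip·ft (hogging).
Span XY, ΣM about X with M_Y applied at Y: R_Y^{XY}·4 = 170.1 + 17.67, so R_Y^{XY} = 46.94 kip and R_X = 48.6 − 46.94 = 1.656 kip.
Span YZ, ΣM about Z: R_Y^{YZ}·4.8 = 45.12 + 17.67, so R_Y^{YZ} = 13.08 kip and R_Z = 28.2 − 13.08 = 15.12 kip.
R_Y = 46.94 + 13.08 = 60.03 kip.

R_Y = 60.03 kip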